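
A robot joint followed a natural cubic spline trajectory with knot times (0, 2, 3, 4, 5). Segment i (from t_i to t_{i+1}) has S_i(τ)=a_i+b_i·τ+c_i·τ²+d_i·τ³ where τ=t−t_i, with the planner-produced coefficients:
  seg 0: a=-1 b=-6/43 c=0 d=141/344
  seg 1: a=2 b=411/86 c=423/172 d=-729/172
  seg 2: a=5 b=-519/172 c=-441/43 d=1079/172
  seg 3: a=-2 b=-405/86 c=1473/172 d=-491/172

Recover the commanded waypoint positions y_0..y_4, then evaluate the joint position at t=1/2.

y_0 = S_0(0) = a_0 = -1
y_1 = S_1(0) = a_1 = 2
y_2 = S_2(0) = a_2 = 5
y_3 = S_3(0) = a_3 = -2
y_4 = S_3(1) = -1
t_q=1/2 is in segment 0 (τ=1/2); S_0(τ)=-2803/2752

y_0=-1 y_1=2 y_2=5 y_3=-2 y_4=-1
S(1/2) = -2803/2752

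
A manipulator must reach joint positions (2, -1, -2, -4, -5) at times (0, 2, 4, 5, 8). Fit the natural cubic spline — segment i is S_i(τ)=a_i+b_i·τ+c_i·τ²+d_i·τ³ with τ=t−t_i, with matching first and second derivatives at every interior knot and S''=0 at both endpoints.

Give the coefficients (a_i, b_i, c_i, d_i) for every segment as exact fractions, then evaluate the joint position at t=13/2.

Δ: Δ0=-3/2, Δ1=-1/2, Δ2=-2, Δ3=-1/3
row 1: diag=8, rhs=6; c'=1/4, d'=3/4
row 2: denom=6−2·1/4=11/2; d'=(-9−2·3/4)/(11/2)=-21/11
row 3: denom=8−1·2/11=86/11; d'=(10−1·-21/11)/(86/11)=131/86
back: M3=131/86
back: M2=-21/11−2/11·131/86=-94/43
back: M1=3/4−1/4·-94/43=223/172
M: M0=0, M1=223/172, M2=-94/43, M3=131/86, M4=0
seg 0: a=2, c=M0/2=0, d=(M1−M0)/(6·2)=223/2064, b=Δ0−h0·(2M0+M1)/6=-997/516
seg 1: a=-1, c=M1/2=223/344, d=(M2−M1)/(6·2)=-599/2064, b=Δ1−h1·(2M1+M2)/6=-82/129
seg 2: a=-2, c=M2/2=-47/43, d=(M3−M2)/(6·1)=319/516, b=Δ2−h2·(2M2+M3)/6=-787/516
seg 3: a=-4, c=M3/2=131/172, d=(M4−M3)/(6·3)=-131/1548, b=Δ3−h3·(2M3+M4)/6=-479/258
t_q=13/2 → seg 3, τ=3/2; S=-4+-479/258·τ+131/172·τ²+-131/1548·τ³=-7371/1376

  seg 0: a=2 b=-997/516 c=0 d=223/2064
  seg 1: a=-1 b=-82/129 c=223/344 d=-599/2064
  seg 2: a=-2 b=-787/516 c=-47/43 d=319/516
  seg 3: a=-4 b=-479/258 c=131/172 d=-131/1548
S(13/2) = -7371/1376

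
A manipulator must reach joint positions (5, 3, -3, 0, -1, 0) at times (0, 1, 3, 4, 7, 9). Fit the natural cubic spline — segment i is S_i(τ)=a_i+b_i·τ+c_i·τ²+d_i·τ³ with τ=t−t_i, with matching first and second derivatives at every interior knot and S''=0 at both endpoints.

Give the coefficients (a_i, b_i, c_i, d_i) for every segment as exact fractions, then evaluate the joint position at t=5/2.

Δ: Δ0=-2, Δ1=-3, Δ2=3, Δ3=-1/3, Δ4=1/2
row 1: diag=6, rhs=-6; c'=1/3, d'=-1
row 2: denom=6−2·1/3=16/3; d'=(36−2·-1)/(16/3)=57/8
row 3: denom=8−1·3/16=125/16; d'=(-20−1·57/8)/(125/16)=-434/125
row 4: denom=10−3·48/125=1106/125; d'=(5−3·-434/125)/(1106/125)=1927/1106
back: M4=1927/1106
back: M3=-434/125−48/125·1927/1106=-2290/553
back: M2=57/8−3/16·-2290/553=8739/1106
back: M1=-1−1/3·8739/1106=-4019/1106
M: M0=0, M1=-4019/1106, M2=8739/1106, M3=-2290/553, M4=1927/1106, M5=0
seg 0: a=5, c=M0/2=0, d=(M1−M0)/(6·1)=-4019/6636, b=Δ0−h0·(2M0+M1)/6=-9253/6636
seg 1: a=3, c=M1/2=-4019/2212, d=(M2−M1)/(6·2)=6379/6636, b=Δ1−h1·(2M1+M2)/6=-10655/3318
seg 2: a=-3, c=M2/2=8739/2212, d=(M3−M2)/(6·1)=-13319/6636, b=Δ2−h2·(2M2+M3)/6=3505/3318
seg 3: a=0, c=M3/2=-1145/553, d=(M4−M3)/(6·3)=723/2212, b=Δ3−h3·(2M3+M4)/6=19487/6636
seg 4: a=-1, c=M4/2=1927/2212, d=(M5−M4)/(6·2)=-1927/13272, b=Δ4−h4·(2M4+M5)/6=-2195/3318
t_q=5/2 → seg 1, τ=3/2; S=3+-10655/3318·τ+-4019/2212·τ²+6379/6636·τ³=-47083/17696

  seg 0: a=5 b=-9253/6636 c=0 d=-4019/6636
  seg 1: a=3 b=-10655/3318 c=-4019/2212 d=6379/6636
  seg 2: a=-3 b=3505/3318 c=8739/2212 d=-13319/6636
  seg 3: a=0 b=19487/6636 c=-1145/553 d=723/2212
  seg 4: a=-1 b=-2195/3318 c=1927/2212 d=-1927/13272
S(5/2) = -47083/17696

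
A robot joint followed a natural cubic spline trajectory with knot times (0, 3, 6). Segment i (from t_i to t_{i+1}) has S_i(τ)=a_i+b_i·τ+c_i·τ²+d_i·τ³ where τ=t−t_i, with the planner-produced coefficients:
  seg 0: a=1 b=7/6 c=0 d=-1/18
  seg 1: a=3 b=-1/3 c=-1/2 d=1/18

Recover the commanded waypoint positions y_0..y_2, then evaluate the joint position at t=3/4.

y_0=1 y_1=3 y_2=-1
S(3/4) = 237/128

y_0 = S_0(0) = a_0 = 1
y_1 = S_1(0) = a_1 = 3
y_2 = S_1(3) = -1
t_q=3/4 is in segment 0 (τ=3/4); S_0(τ)=237/128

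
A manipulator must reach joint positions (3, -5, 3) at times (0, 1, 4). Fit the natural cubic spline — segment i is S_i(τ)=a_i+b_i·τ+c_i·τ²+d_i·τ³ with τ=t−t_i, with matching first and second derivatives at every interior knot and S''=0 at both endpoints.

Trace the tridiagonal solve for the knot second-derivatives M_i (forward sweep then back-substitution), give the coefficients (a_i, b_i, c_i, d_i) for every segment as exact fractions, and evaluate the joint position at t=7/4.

Δ: Δ0=-8, Δ1=8/3
row 1: diag=8, rhs=64; c'=3/8, d'=8
back: M1=8
M: M0=0, M1=8, M2=0
seg 0: a=3, c=M0/2=0, d=(M1−M0)/(6·1)=4/3, b=Δ0−h0·(2M0+M1)/6=-28/3
seg 1: a=-5, c=M1/2=4, d=(M2−M1)/(6·3)=-4/9, b=Δ1−h1·(2M1+M2)/6=-16/3
t_q=7/4 → seg 1, τ=3/4; S=-5+-16/3·τ+4·τ²+-4/9·τ³=-111/16

  seg 0: a=3 b=-28/3 c=0 d=4/3
  seg 1: a=-5 b=-16/3 c=4 d=-4/9
S(7/4) = -111/16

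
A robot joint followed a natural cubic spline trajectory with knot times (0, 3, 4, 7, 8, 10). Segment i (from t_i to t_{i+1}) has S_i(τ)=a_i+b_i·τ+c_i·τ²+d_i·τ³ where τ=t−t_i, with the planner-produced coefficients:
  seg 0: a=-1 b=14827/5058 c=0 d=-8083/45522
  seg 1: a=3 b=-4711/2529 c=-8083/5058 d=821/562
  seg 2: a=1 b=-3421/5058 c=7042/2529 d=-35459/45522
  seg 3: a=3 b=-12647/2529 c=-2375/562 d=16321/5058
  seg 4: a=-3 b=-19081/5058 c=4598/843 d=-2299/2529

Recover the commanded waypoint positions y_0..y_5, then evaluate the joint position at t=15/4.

y_0=-1 y_1=3 y_2=1 y_3=3 y_4=-3 y_5=4
S(15/4) = 142465/107904

y_0 = S_0(0) = a_0 = -1
y_1 = S_1(0) = a_1 = 3
y_2 = S_2(0) = a_2 = 1
y_3 = S_3(0) = a_3 = 3
y_4 = S_4(0) = a_4 = -3
y_5 = S_4(2) = 4
t_q=15/4 is in segment 1 (τ=3/4); S_1(τ)=142465/107904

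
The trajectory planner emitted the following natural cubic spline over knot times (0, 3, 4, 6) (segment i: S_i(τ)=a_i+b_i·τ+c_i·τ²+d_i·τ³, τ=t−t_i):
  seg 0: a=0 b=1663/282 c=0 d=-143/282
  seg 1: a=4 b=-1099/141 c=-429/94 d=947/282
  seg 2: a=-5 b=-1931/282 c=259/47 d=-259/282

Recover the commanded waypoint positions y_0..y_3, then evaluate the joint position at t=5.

y_0 = S_0(0) = a_0 = 0
y_1 = S_1(0) = a_1 = 4
y_2 = S_2(0) = a_2 = -5
y_3 = S_2(2) = -4
t_q=5 is in segment 2 (τ=1); S_2(τ)=-341/47

y_0=0 y_1=4 y_2=-5 y_3=-4
S(5) = -341/47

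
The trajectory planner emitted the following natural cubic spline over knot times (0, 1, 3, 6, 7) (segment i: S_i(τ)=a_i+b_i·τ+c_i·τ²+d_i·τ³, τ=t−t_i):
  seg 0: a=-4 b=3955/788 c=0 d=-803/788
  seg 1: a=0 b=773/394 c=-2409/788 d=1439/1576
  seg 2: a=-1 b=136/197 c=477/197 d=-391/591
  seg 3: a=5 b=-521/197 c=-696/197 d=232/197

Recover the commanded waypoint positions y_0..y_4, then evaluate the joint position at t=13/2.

y_0=-4 y_1=0 y_2=-1 y_3=5 y_4=0
S(13/2) = 1159/394

y_0 = S_0(0) = a_0 = -4
y_1 = S_1(0) = a_1 = 0
y_2 = S_2(0) = a_2 = -1
y_3 = S_3(0) = a_3 = 5
y_4 = S_3(1) = 0
t_q=13/2 is in segment 3 (τ=1/2); S_3(τ)=1159/394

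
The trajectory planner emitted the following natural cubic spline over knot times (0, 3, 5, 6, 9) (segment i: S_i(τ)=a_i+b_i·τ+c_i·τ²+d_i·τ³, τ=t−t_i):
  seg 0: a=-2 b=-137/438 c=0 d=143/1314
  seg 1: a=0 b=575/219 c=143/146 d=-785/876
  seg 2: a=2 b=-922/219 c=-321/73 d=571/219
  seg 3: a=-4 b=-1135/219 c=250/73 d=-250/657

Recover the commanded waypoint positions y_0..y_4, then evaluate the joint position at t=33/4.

y_0 = S_0(0) = a_0 = -2
y_1 = S_1(0) = a_1 = 0
y_2 = S_2(0) = a_2 = 2
y_3 = S_3(0) = a_3 = -4
y_4 = S_3(3) = 1
t_q=33/4 is in segment 3 (τ=9/4); S_3(τ)=-6209/2336

y_0=-2 y_1=0 y_2=2 y_3=-4 y_4=1
S(33/4) = -6209/2336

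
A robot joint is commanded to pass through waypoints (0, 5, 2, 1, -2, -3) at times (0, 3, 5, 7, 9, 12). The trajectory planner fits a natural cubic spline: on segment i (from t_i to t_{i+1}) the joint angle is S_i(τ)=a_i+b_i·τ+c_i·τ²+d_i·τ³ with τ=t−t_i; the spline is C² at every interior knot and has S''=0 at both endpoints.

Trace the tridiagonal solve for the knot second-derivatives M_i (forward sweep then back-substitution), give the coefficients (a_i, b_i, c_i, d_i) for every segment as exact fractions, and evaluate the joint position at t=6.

Δ: Δ0=5/3, Δ1=-3/2, Δ2=-1/2, Δ3=-3/2, Δ4=-1/3
row 1: diag=10, rhs=-19; c'=1/5, d'=-19/10
row 2: denom=8−2·1/5=38/5; d'=(6−2·-19/10)/(38/5)=49/38
row 3: denom=8−2·5/19=142/19; d'=(-6−2·49/38)/(142/19)=-163/142
row 4: denom=10−2·19/71=672/71; d'=(7−2·-163/142)/(672/71)=55/56
back: M4=55/56
back: M3=-163/142−19/71·55/56=-79/56
back: M2=49/38−5/19·-79/56=93/56
back: M1=-19/10−1/5·93/56=-125/56
M: M0=0, M1=-125/56, M2=93/56, M3=-79/56, M4=55/56, M5=0
seg 0: a=0, c=M0/2=0, d=(M1−M0)/(6·3)=-125/1008, b=Δ0−h0·(2M0+M1)/6=935/336
seg 1: a=5, c=M1/2=-125/112, d=(M2−M1)/(6·2)=109/336, b=Δ1−h1·(2M1+M2)/6=-95/168
seg 2: a=2, c=M2/2=93/112, d=(M3−M2)/(6·2)=-43/168, b=Δ2−h2·(2M2+M3)/6=-191/168
seg 3: a=1, c=M3/2=-79/112, d=(M4−M3)/(6·2)=67/336, b=Δ3−h3·(2M3+M4)/6=-149/168
seg 4: a=-2, c=M4/2=55/112, d=(M5−M4)/(6·3)=-55/1008, b=Δ4−h4·(2M4+M5)/6=-221/168
t_q=6 → seg 2, τ=1; S=2+-191/168·τ+93/112·τ²+-43/168·τ³=23/16

  seg 0: a=0 b=935/336 c=0 d=-125/1008
  seg 1: a=5 b=-95/168 c=-125/112 d=109/336
  seg 2: a=2 b=-191/168 c=93/112 d=-43/168
  seg 3: a=1 b=-149/168 c=-79/112 d=67/336
  seg 4: a=-2 b=-221/168 c=55/112 d=-55/1008
S(6) = 23/16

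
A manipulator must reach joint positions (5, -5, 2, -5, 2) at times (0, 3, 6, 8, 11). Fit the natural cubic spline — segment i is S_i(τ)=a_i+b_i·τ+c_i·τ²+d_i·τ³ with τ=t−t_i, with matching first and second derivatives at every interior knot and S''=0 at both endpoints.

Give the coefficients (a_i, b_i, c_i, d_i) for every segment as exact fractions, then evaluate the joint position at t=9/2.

  seg 0: a=5 b=-967/177 c=0 d=377/1593
  seg 1: a=-5 b=164/177 c=377/177 d=-98/177
  seg 2: a=2 b=-220/177 c=-505/177 d=407/472
  seg 3: a=-5 b=-817/354 c=1643/708 d=-1643/6372
S(9/2) = -81/118

Δ: Δ0=-10/3, Δ1=7/3, Δ2=-7/2, Δ3=7/3
row 1: diag=12, rhs=34; c'=1/4, d'=17/6
row 2: denom=10−3·1/4=37/4; d'=(-35−3·17/6)/(37/4)=-174/37
row 3: denom=10−2·8/37=354/37; d'=(35−2·-174/37)/(354/37)=1643/354
back: M3=1643/354
back: M2=-174/37−8/37·1643/354=-1010/177
back: M1=17/6−1/4·-1010/177=754/177
M: M0=0, M1=754/177, M2=-1010/177, M3=1643/354, M4=0
seg 0: a=5, c=M0/2=0, d=(M1−M0)/(6·3)=377/1593, b=Δ0−h0·(2M0+M1)/6=-967/177
seg 1: a=-5, c=M1/2=377/177, d=(M2−M1)/(6·3)=-98/177, b=Δ1−h1·(2M1+M2)/6=164/177
seg 2: a=2, c=M2/2=-505/177, d=(M3−M2)/(6·2)=407/472, b=Δ2−h2·(2M2+M3)/6=-220/177
seg 3: a=-5, c=M3/2=1643/708, d=(M4−M3)/(6·3)=-1643/6372, b=Δ3−h3·(2M3+M4)/6=-817/354
t_q=9/2 → seg 1, τ=3/2; S=-5+164/177·τ+377/177·τ²+-98/177·τ³=-81/118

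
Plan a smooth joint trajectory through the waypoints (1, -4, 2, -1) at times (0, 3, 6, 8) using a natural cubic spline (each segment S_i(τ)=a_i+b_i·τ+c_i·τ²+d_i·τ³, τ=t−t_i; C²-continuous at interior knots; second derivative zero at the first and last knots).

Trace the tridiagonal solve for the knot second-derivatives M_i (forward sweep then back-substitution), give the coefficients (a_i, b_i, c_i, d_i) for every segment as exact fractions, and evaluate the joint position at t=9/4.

  seg 0: a=1 b=-653/222 c=0 d=283/1998
  seg 1: a=-4 b=98/111 c=283/222 d=-601/1998
  seg 2: a=2 b=91/222 c=-53/37 d=53/222
S(9/4) = -18967/4736

Δ: Δ0=-5/3, Δ1=2, Δ2=-3/2
row 1: diag=12, rhs=22; c'=1/4, d'=11/6
row 2: denom=10−3·1/4=37/4; d'=(-21−3·11/6)/(37/4)=-106/37
back: M2=-106/37
back: M1=11/6−1/4·-106/37=283/111
M: M0=0, M1=283/111, M2=-106/37, M3=0
seg 0: a=1, c=M0/2=0, d=(M1−M0)/(6·3)=283/1998, b=Δ0−h0·(2M0+M1)/6=-653/222
seg 1: a=-4, c=M1/2=283/222, d=(M2−M1)/(6·3)=-601/1998, b=Δ1−h1·(2M1+M2)/6=98/111
seg 2: a=2, c=M2/2=-53/37, d=(M3−M2)/(6·2)=53/222, b=Δ2−h2·(2M2+M3)/6=91/222
t_q=9/4 → seg 0, τ=9/4; S=1+-653/222·τ+0·τ²+283/1998·τ³=-18967/4736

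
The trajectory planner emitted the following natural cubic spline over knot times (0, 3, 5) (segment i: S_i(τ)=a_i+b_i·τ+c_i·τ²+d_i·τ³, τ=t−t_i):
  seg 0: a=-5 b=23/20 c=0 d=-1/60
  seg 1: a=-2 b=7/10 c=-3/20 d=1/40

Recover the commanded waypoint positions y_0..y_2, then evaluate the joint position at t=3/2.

y_0=-5 y_1=-2 y_2=-1
S(3/2) = -533/160

y_0 = S_0(0) = a_0 = -5
y_1 = S_1(0) = a_1 = -2
y_2 = S_1(2) = -1
t_q=3/2 is in segment 0 (τ=3/2); S_0(τ)=-533/160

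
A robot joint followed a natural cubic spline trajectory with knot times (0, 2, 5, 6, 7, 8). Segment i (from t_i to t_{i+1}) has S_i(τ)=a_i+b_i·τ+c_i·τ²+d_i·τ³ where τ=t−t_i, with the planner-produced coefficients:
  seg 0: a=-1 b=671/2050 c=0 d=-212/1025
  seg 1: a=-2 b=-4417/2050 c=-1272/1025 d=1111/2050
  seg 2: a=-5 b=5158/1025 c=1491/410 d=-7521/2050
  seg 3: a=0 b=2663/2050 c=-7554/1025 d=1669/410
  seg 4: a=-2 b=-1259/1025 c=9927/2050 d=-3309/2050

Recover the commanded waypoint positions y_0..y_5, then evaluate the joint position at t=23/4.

y_0 = S_0(0) = a_0 = -1
y_1 = S_1(0) = a_1 = -2
y_2 = S_2(0) = a_2 = -5
y_3 = S_3(0) = a_3 = 0
y_4 = S_4(0) = a_4 = -2
y_5 = S_4(1) = 0
t_q=23/4 is in segment 2 (τ=3/4); S_2(τ)=-95519/131200

y_0=-1 y_1=-2 y_2=-5 y_3=0 y_4=-2 y_5=0
S(23/4) = -95519/131200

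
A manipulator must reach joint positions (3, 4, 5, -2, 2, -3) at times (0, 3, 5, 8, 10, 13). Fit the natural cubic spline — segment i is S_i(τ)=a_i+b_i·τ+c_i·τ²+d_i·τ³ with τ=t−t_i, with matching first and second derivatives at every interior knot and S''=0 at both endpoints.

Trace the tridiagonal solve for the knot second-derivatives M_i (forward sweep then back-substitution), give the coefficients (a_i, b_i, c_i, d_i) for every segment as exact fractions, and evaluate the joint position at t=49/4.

  seg 0: a=3 b=-23/924 c=0 d=331/8316
  seg 1: a=4 b=485/462 c=331/924 d=-195/616
  seg 2: a=5 b=-304/231 c=-356/231 d=119/297
  seg 3: a=-2 b=59/231 c=159/77 d=-551/924
  seg 4: a=2 b=314/231 c=-233/154 d=233/1386
S(49/4) = -6763/9856

Δ: Δ0=1/3, Δ1=1/2, Δ2=-7/3, Δ3=2, Δ4=-5/3
row 1: diag=10, rhs=1; c'=1/5, d'=1/10
row 2: denom=10−2·1/5=48/5; d'=(-17−2·1/10)/(48/5)=-43/24
row 3: denom=10−3·5/16=145/16; d'=(26−3·-43/24)/(145/16)=502/145
row 4: denom=10−2·32/145=1386/145; d'=(-22−2·502/145)/(1386/145)=-233/77
back: M4=-233/77
back: M3=502/145−32/145·-233/77=318/77
back: M2=-43/24−5/16·318/77=-712/231
back: M1=1/10−1/5·-712/231=331/462
M: M0=0, M1=331/462, M2=-712/231, M3=318/77, M4=-233/77, M5=0
seg 0: a=3, c=M0/2=0, d=(M1−M0)/(6·3)=331/8316, b=Δ0−h0·(2M0+M1)/6=-23/924
seg 1: a=4, c=M1/2=331/924, d=(M2−M1)/(6·2)=-195/616, b=Δ1−h1·(2M1+M2)/6=485/462
seg 2: a=5, c=M2/2=-356/231, d=(M3−M2)/(6·3)=119/297, b=Δ2−h2·(2M2+M3)/6=-304/231
seg 3: a=-2, c=M3/2=159/77, d=(M4−M3)/(6·2)=-551/924, b=Δ3−h3·(2M3+M4)/6=59/231
seg 4: a=2, c=M4/2=-233/154, d=(M5−M4)/(6·3)=233/1386, b=Δ4−h4·(2M4+M5)/6=314/231
t_q=49/4 → seg 4, τ=9/4; S=2+314/231·τ+-233/154·τ²+233/1386·τ³=-6763/9856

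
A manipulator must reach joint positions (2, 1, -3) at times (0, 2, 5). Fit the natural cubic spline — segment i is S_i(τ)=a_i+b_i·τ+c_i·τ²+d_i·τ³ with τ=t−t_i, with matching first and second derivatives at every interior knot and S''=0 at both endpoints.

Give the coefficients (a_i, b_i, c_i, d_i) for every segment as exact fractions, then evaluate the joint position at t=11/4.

Δ: Δ0=-1/2, Δ1=-4/3
row 1: diag=10, rhs=-5; c'=3/10, d'=-1/2
back: M1=-1/2
M: M0=0, M1=-1/2, M2=0
seg 0: a=2, c=M0/2=0, d=(M1−M0)/(6·2)=-1/24, b=Δ0−h0·(2M0+M1)/6=-1/3
seg 1: a=1, c=M1/2=-1/4, d=(M2−M1)/(6·3)=1/36, b=Δ1−h1·(2M1+M2)/6=-5/6
t_q=11/4 → seg 1, τ=3/4; S=1+-5/6·τ+-1/4·τ²+1/36·τ³=63/256

  seg 0: a=2 b=-1/3 c=0 d=-1/24
  seg 1: a=1 b=-5/6 c=-1/4 d=1/36
S(11/4) = 63/256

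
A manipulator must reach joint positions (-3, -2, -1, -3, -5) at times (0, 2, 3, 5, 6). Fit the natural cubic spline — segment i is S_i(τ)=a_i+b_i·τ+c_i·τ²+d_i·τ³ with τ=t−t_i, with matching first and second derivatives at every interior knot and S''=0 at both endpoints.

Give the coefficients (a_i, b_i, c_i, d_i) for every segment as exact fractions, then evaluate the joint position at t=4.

  seg 0: a=-3 b=41/186 c=0 d=13/186
  seg 1: a=-2 b=197/186 c=13/31 d=-89/186
  seg 2: a=-1 b=43/93 c=-63/62 d=53/372
  seg 3: a=-3 b=-176/93 c=-5/31 d=5/93
S(4) = -175/124

Δ: Δ0=1/2, Δ1=1, Δ2=-1, Δ3=-2
row 1: diag=6, rhs=3; c'=1/6, d'=1/2
row 2: denom=6−1·1/6=35/6; d'=(-12−1·1/2)/(35/6)=-15/7
row 3: denom=6−2·12/35=186/35; d'=(-6−2·-15/7)/(186/35)=-10/31
back: M3=-10/31
back: M2=-15/7−12/35·-10/31=-63/31
back: M1=1/2−1/6·-63/31=26/31
M: M0=0, M1=26/31, M2=-63/31, M3=-10/31, M4=0
seg 0: a=-3, c=M0/2=0, d=(M1−M0)/(6·2)=13/186, b=Δ0−h0·(2M0+M1)/6=41/186
seg 1: a=-2, c=M1/2=13/31, d=(M2−M1)/(6·1)=-89/186, b=Δ1−h1·(2M1+M2)/6=197/186
seg 2: a=-1, c=M2/2=-63/62, d=(M3−M2)/(6·2)=53/372, b=Δ2−h2·(2M2+M3)/6=43/93
seg 3: a=-3, c=M3/2=-5/31, d=(M4−M3)/(6·1)=5/93, b=Δ3−h3·(2M3+M4)/6=-176/93
t_q=4 → seg 2, τ=1; S=-1+43/93·τ+-63/62·τ²+53/372·τ³=-175/124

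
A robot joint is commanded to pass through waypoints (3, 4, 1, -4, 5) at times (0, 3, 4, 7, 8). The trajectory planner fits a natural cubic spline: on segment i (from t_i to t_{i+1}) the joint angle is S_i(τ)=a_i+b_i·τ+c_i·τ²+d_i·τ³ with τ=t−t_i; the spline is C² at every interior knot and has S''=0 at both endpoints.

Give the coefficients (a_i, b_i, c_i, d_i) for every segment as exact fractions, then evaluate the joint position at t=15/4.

  seg 0: a=3 b=35/24 c=0 d=-1/8
  seg 1: a=4 b=-23/12 c=-9/8 d=1/24
  seg 2: a=1 b=-97/24 c=-1 d=43/72
  seg 3: a=-4 b=73/12 c=35/8 d=-35/24
S(15/4) = 997/512

Δ: Δ0=1/3, Δ1=-3, Δ2=-5/3, Δ3=9
row 1: diag=8, rhs=-20; c'=1/8, d'=-5/2
row 2: denom=8−1·1/8=63/8; d'=(8−1·-5/2)/(63/8)=4/3
row 3: denom=8−3·8/21=48/7; d'=(64−3·4/3)/(48/7)=35/4
back: M3=35/4
back: M2=4/3−8/21·35/4=-2
back: M1=-5/2−1/8·-2=-9/4
M: M0=0, M1=-9/4, M2=-2, M3=35/4, M4=0
seg 0: a=3, c=M0/2=0, d=(M1−M0)/(6·3)=-1/8, b=Δ0−h0·(2M0+M1)/6=35/24
seg 1: a=4, c=M1/2=-9/8, d=(M2−M1)/(6·1)=1/24, b=Δ1−h1·(2M1+M2)/6=-23/12
seg 2: a=1, c=M2/2=-1, d=(M3−M2)/(6·3)=43/72, b=Δ2−h2·(2M2+M3)/6=-97/24
seg 3: a=-4, c=M3/2=35/8, d=(M4−M3)/(6·1)=-35/24, b=Δ3−h3·(2M3+M4)/6=73/12
t_q=15/4 → seg 1, τ=3/4; S=4+-23/12·τ+-9/8·τ²+1/24·τ³=997/512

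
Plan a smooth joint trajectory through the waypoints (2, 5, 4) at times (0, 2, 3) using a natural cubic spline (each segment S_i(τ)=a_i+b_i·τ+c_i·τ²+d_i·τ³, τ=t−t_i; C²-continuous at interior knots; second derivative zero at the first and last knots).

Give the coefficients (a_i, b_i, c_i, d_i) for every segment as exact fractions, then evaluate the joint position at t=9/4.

Δ: Δ0=3/2, Δ1=-1
row 1: diag=6, rhs=-15; c'=1/6, d'=-5/2
back: M1=-5/2
M: M0=0, M1=-5/2, M2=0
seg 0: a=2, c=M0/2=0, d=(M1−M0)/(6·2)=-5/24, b=Δ0−h0·(2M0+M1)/6=7/3
seg 1: a=5, c=M1/2=-5/4, d=(M2−M1)/(6·1)=5/12, b=Δ1−h1·(2M1+M2)/6=-1/6
t_q=9/4 → seg 1, τ=1/4; S=5+-1/6·τ+-5/4·τ²+5/12·τ³=1251/256

  seg 0: a=2 b=7/3 c=0 d=-5/24
  seg 1: a=5 b=-1/6 c=-5/4 d=5/12
S(9/4) = 1251/256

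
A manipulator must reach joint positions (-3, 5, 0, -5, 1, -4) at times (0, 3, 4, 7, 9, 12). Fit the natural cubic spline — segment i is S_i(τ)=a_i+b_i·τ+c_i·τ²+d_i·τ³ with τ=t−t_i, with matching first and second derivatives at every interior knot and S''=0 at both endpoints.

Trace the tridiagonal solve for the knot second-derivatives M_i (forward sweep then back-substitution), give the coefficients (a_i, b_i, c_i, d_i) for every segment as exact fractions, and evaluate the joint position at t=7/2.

  seg 0: a=-3 b=1681/296 c=0 d=-2675/7992
  seg 1: a=5 b=-497/148 c=-2675/888 d=1217/888
  seg 2: a=0 b=-4681/888 c=122/111 d=91/2664
  seg 3: a=-5 b=997/444 c=1249/888 d=-457/888
  seg 4: a=1 b=251/148 c=-1493/888 d=1493/7992
S(7/2) = 19459/7104

Δ: Δ0=8/3, Δ1=-5, Δ2=-5/3, Δ3=3, Δ4=-5/3
row 1: diag=8, rhs=-46; c'=1/8, d'=-23/4
row 2: denom=8−1·1/8=63/8; d'=(20−1·-23/4)/(63/8)=206/63
row 3: denom=10−3·8/21=62/7; d'=(28−3·206/63)/(62/7)=191/93
row 4: denom=10−2·7/31=296/31; d'=(-28−2·191/93)/(296/31)=-1493/444
back: M4=-1493/444
back: M3=191/93−7/31·-1493/444=1249/444
back: M2=206/63−8/21·1249/444=244/111
back: M1=-23/4−1/8·244/111=-2675/444
M: M0=0, M1=-2675/444, M2=244/111, M3=1249/444, M4=-1493/444, M5=0
seg 0: a=-3, c=M0/2=0, d=(M1−M0)/(6·3)=-2675/7992, b=Δ0−h0·(2M0+M1)/6=1681/296
seg 1: a=5, c=M1/2=-2675/888, d=(M2−M1)/(6·1)=1217/888, b=Δ1−h1·(2M1+M2)/6=-497/148
seg 2: a=0, c=M2/2=122/111, d=(M3−M2)/(6·3)=91/2664, b=Δ2−h2·(2M2+M3)/6=-4681/888
seg 3: a=-5, c=M3/2=1249/888, d=(M4−M3)/(6·2)=-457/888, b=Δ3−h3·(2M3+M4)/6=997/444
seg 4: a=1, c=M4/2=-1493/888, d=(M5−M4)/(6·3)=1493/7992, b=Δ4−h4·(2M4+M5)/6=251/148
t_q=7/2 → seg 1, τ=1/2; S=5+-497/148·τ+-2675/888·τ²+1217/888·τ³=19459/7104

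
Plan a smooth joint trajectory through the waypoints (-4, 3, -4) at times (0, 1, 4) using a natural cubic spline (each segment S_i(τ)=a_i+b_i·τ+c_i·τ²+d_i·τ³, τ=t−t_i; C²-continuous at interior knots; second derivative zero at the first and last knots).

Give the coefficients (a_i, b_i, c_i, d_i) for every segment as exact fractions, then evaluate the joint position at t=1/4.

Δ: Δ0=7, Δ1=-7/3
row 1: diag=8, rhs=-56; c'=3/8, d'=-7
back: M1=-7
M: M0=0, M1=-7, M2=0
seg 0: a=-4, c=M0/2=0, d=(M1−M0)/(6·1)=-7/6, b=Δ0−h0·(2M0+M1)/6=49/6
seg 1: a=3, c=M1/2=-7/2, d=(M2−M1)/(6·3)=7/18, b=Δ1−h1·(2M1+M2)/6=14/3
t_q=1/4 → seg 0, τ=1/4; S=-4+49/6·τ+0·τ²+-7/6·τ³=-253/128

  seg 0: a=-4 b=49/6 c=0 d=-7/6
  seg 1: a=3 b=14/3 c=-7/2 d=7/18
S(1/4) = -253/128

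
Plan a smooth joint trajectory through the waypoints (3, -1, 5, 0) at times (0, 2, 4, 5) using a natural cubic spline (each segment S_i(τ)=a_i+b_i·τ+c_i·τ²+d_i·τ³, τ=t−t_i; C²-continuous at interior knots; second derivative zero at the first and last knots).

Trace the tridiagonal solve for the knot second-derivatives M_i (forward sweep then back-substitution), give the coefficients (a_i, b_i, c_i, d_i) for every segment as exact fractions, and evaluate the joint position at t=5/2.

Δ: Δ0=-2, Δ1=3, Δ2=-5
row 1: diag=8, rhs=30; c'=1/4, d'=15/4
row 2: denom=6−2·1/4=11/2; d'=(-48−2·15/4)/(11/2)=-111/11
back: M2=-111/11
back: M1=15/4−1/4·-111/11=69/11
M: M0=0, M1=69/11, M2=-111/11, M3=0
seg 0: a=3, c=M0/2=0, d=(M1−M0)/(6·2)=23/44, b=Δ0−h0·(2M0+M1)/6=-45/11
seg 1: a=-1, c=M1/2=69/22, d=(M2−M1)/(6·2)=-15/11, b=Δ1−h1·(2M1+M2)/6=24/11
seg 2: a=5, c=M2/2=-111/22, d=(M3−M2)/(6·1)=37/22, b=Δ2−h2·(2M2+M3)/6=-18/11
t_q=5/2 → seg 1, τ=1/2; S=-1+24/11·τ+69/22·τ²+-15/11·τ³=31/44

  seg 0: a=3 b=-45/11 c=0 d=23/44
  seg 1: a=-1 b=24/11 c=69/22 d=-15/11
  seg 2: a=5 b=-18/11 c=-111/22 d=37/22
S(5/2) = 31/44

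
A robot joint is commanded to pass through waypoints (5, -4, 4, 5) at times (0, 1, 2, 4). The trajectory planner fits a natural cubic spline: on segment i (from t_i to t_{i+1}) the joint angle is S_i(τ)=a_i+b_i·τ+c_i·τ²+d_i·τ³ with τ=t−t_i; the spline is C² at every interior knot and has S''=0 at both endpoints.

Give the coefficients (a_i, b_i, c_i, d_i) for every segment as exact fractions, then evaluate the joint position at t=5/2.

Δ: Δ0=-9, Δ1=8, Δ2=1/2
row 1: diag=4, rhs=102; c'=1/4, d'=51/2
row 2: denom=6−1·1/4=23/4; d'=(-45−1·51/2)/(23/4)=-282/23
back: M2=-282/23
back: M1=51/2−1/4·-282/23=657/23
M: M0=0, M1=657/23, M2=-282/23, M3=0
seg 0: a=5, c=M0/2=0, d=(M1−M0)/(6·1)=219/46, b=Δ0−h0·(2M0+M1)/6=-633/46
seg 1: a=-4, c=M1/2=657/46, d=(M2−M1)/(6·1)=-313/46, b=Δ1−h1·(2M1+M2)/6=12/23
seg 2: a=4, c=M2/2=-141/23, d=(M3−M2)/(6·2)=47/46, b=Δ2−h2·(2M2+M3)/6=399/46
t_q=5/2 → seg 2, τ=1/2; S=4+399/46·τ+-141/23·τ²+47/46·τ³=2551/368

  seg 0: a=5 b=-633/46 c=0 d=219/46
  seg 1: a=-4 b=12/23 c=657/46 d=-313/46
  seg 2: a=4 b=399/46 c=-141/23 d=47/46
S(5/2) = 2551/368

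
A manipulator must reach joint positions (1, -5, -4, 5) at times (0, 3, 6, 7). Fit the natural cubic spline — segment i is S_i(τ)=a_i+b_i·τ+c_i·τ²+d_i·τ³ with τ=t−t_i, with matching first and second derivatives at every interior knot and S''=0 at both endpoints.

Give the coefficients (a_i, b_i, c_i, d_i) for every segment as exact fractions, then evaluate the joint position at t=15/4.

Δ: Δ0=-2, Δ1=1/3, Δ2=9
row 1: diag=12, rhs=14; c'=1/4, d'=7/6
row 2: denom=8−3·1/4=29/4; d'=(52−3·7/6)/(29/4)=194/29
back: M2=194/29
back: M1=7/6−1/4·194/29=-44/87
M: M0=0, M1=-44/87, M2=194/29, M3=0
seg 0: a=1, c=M0/2=0, d=(M1−M0)/(6·3)=-22/783, b=Δ0−h0·(2M0+M1)/6=-152/87
seg 1: a=-5, c=M1/2=-22/87, d=(M2−M1)/(6·3)=313/783, b=Δ1−h1·(2M1+M2)/6=-218/87
seg 2: a=-4, c=M2/2=97/29, d=(M3−M2)/(6·1)=-97/87, b=Δ2−h2·(2M2+M3)/6=589/87
t_q=15/4 → seg 1, τ=3/4; S=-5+-218/87·τ+-22/87·τ²+313/783·τ³=-12719/1856

  seg 0: a=1 b=-152/87 c=0 d=-22/783
  seg 1: a=-5 b=-218/87 c=-22/87 d=313/783
  seg 2: a=-4 b=589/87 c=97/29 d=-97/87
S(15/4) = -12719/1856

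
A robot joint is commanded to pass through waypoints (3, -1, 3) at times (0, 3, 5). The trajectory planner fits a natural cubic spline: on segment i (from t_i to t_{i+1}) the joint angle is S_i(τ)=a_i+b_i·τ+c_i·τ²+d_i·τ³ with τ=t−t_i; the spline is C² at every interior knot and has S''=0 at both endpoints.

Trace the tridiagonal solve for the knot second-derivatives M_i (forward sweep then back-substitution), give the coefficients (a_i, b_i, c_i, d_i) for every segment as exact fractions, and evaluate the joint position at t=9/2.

  seg 0: a=3 b=-7/3 c=0 d=1/9
  seg 1: a=-1 b=2/3 c=1 d=-1/6
S(9/2) = 27/16

Δ: Δ0=-4/3, Δ1=2
row 1: diag=10, rhs=20; c'=1/5, d'=2
back: M1=2
M: M0=0, M1=2, M2=0
seg 0: a=3, c=M0/2=0, d=(M1−M0)/(6·3)=1/9, b=Δ0−h0·(2M0+M1)/6=-7/3
seg 1: a=-1, c=M1/2=1, d=(M2−M1)/(6·2)=-1/6, b=Δ1−h1·(2M1+M2)/6=2/3
t_q=9/2 → seg 1, τ=3/2; S=-1+2/3·τ+1·τ²+-1/6·τ³=27/16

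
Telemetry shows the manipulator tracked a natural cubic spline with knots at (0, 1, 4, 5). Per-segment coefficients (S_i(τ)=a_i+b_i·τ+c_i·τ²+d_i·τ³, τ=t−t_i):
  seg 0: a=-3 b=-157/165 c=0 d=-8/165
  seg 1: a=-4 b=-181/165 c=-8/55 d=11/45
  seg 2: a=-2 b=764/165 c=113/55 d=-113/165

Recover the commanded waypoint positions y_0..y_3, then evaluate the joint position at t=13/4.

y_0=-3 y_1=-4 y_2=-2 y_3=4
S(13/4) = -15559/3520

y_0 = S_0(0) = a_0 = -3
y_1 = S_1(0) = a_1 = -4
y_2 = S_2(0) = a_2 = -2
y_3 = S_2(1) = 4
t_q=13/4 is in segment 1 (τ=9/4); S_1(τ)=-15559/3520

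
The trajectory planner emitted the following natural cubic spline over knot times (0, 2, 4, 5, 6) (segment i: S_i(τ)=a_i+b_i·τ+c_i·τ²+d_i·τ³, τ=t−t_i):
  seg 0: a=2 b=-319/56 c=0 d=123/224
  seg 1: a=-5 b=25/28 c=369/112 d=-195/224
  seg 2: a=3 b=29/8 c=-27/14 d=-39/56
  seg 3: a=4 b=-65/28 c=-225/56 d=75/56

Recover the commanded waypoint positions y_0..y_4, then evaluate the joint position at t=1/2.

y_0 = S_0(0) = a_0 = 2
y_1 = S_1(0) = a_1 = -5
y_2 = S_2(0) = a_2 = 3
y_3 = S_3(0) = a_3 = 4
y_4 = S_3(1) = -1
t_q=1/2 is in segment 0 (τ=1/2); S_0(τ)=-1397/1792

y_0=2 y_1=-5 y_2=3 y_3=4 y_4=-1
S(1/2) = -1397/1792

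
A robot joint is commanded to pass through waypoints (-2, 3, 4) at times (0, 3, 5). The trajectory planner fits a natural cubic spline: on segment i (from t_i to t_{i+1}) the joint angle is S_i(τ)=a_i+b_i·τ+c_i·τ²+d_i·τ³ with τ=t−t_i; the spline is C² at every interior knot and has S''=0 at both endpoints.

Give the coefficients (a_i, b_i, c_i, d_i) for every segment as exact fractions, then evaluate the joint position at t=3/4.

  seg 0: a=-2 b=121/60 c=0 d=-7/180
  seg 1: a=3 b=29/30 c=-7/20 d=7/120
S(3/4) = -129/256

Δ: Δ0=5/3, Δ1=1/2
row 1: diag=10, rhs=-7; c'=1/5, d'=-7/10
back: M1=-7/10
M: M0=0, M1=-7/10, M2=0
seg 0: a=-2, c=M0/2=0, d=(M1−M0)/(6·3)=-7/180, b=Δ0−h0·(2M0+M1)/6=121/60
seg 1: a=3, c=M1/2=-7/20, d=(M2−M1)/(6·2)=7/120, b=Δ1−h1·(2M1+M2)/6=29/30
t_q=3/4 → seg 0, τ=3/4; S=-2+121/60·τ+0·τ²+-7/180·τ³=-129/256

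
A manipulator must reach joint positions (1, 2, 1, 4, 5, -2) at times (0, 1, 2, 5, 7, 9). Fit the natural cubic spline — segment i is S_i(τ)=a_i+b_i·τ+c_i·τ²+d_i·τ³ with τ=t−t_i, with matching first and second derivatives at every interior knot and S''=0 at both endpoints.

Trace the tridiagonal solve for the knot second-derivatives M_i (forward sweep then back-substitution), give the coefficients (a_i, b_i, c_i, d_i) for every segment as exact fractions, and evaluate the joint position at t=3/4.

Δ: Δ0=1, Δ1=-1, Δ2=1, Δ3=1/2, Δ4=-7/2
row 1: diag=4, rhs=-12; c'=1/4, d'=-3
row 2: denom=8−1·1/4=31/4; d'=(12−1·-3)/(31/4)=60/31
row 3: denom=10−3·12/31=274/31; d'=(-3−3·60/31)/(274/31)=-273/274
row 4: denom=8−2·31/137=1034/137; d'=(-24−2·-273/274)/(1034/137)=-3015/1034
back: M4=-3015/1034
back: M3=-273/274−31/137·-3015/1034=-174/517
back: M2=60/31−12/31·-174/517=1068/517
back: M1=-3−1/4·1068/517=-1818/517
M: M0=0, M1=-1818/517, M2=1068/517, M3=-174/517, M4=-3015/1034, M5=0
seg 0: a=1, c=M0/2=0, d=(M1−M0)/(6·1)=-303/517, b=Δ0−h0·(2M0+M1)/6=820/517
seg 1: a=2, c=M1/2=-909/517, d=(M2−M1)/(6·1)=481/517, b=Δ1−h1·(2M1+M2)/6=-89/517
seg 2: a=1, c=M2/2=534/517, d=(M3−M2)/(6·3)=-69/517, b=Δ2−h2·(2M2+M3)/6=-464/517
seg 3: a=4, c=M3/2=-87/517, d=(M4−M3)/(6·2)=-889/4136, b=Δ3−h3·(2M3+M4)/6=877/517
seg 4: a=5, c=M4/2=-3015/2068, d=(M5−M4)/(6·2)=1005/4136, b=Δ4−h4·(2M4+M5)/6=-1609/1034
t_q=3/4 → seg 0, τ=3/4; S=1+820/517·τ+0·τ²+-303/517·τ³=64267/33088

  seg 0: a=1 b=820/517 c=0 d=-303/517
  seg 1: a=2 b=-89/517 c=-909/517 d=481/517
  seg 2: a=1 b=-464/517 c=534/517 d=-69/517
  seg 3: a=4 b=877/517 c=-87/517 d=-889/4136
  seg 4: a=5 b=-1609/1034 c=-3015/2068 d=1005/4136
S(3/4) = 64267/33088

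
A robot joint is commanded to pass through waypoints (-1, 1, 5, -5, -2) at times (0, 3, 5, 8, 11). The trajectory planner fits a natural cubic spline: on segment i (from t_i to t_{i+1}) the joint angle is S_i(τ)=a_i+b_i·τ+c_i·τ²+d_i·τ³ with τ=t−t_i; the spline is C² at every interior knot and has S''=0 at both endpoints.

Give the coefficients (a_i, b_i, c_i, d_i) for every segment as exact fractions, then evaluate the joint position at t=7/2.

  seg 0: a=-1 b=-11/59 c=0 d=151/1593
  seg 1: a=1 b=140/59 c=151/177 d=-92/177
  seg 2: a=5 b=-80/177 c=-401/177 d=77/177
  seg 3: a=-5 b=-407/177 c=292/177 d=-292/1593
S(7/2) = 551/236

Δ: Δ0=2/3, Δ1=2, Δ2=-10/3, Δ3=1
row 1: diag=10, rhs=8; c'=1/5, d'=4/5
row 2: denom=10−2·1/5=48/5; d'=(-32−2·4/5)/(48/5)=-7/2
row 3: denom=12−3·5/16=177/16; d'=(26−3·-7/2)/(177/16)=584/177
back: M3=584/177
back: M2=-7/2−5/16·584/177=-802/177
back: M1=4/5−1/5·-802/177=302/177
M: M0=0, M1=302/177, M2=-802/177, M3=584/177, M4=0
seg 0: a=-1, c=M0/2=0, d=(M1−M0)/(6·3)=151/1593, b=Δ0−h0·(2M0+M1)/6=-11/59
seg 1: a=1, c=M1/2=151/177, d=(M2−M1)/(6·2)=-92/177, b=Δ1−h1·(2M1+M2)/6=140/59
seg 2: a=5, c=M2/2=-401/177, d=(M3−M2)/(6·3)=77/177, b=Δ2−h2·(2M2+M3)/6=-80/177
seg 3: a=-5, c=M3/2=292/177, d=(M4−M3)/(6·3)=-292/1593, b=Δ3−h3·(2M3+M4)/6=-407/177
t_q=7/2 → seg 1, τ=1/2; S=1+140/59·τ+151/177·τ²+-92/177·τ³=551/236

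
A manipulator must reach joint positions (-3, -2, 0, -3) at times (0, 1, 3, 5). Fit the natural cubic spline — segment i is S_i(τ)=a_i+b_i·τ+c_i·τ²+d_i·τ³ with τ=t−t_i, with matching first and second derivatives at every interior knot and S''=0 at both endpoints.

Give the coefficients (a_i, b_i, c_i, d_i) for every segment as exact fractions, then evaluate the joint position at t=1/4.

  seg 0: a=-3 b=39/44 c=0 d=5/44
  seg 1: a=-2 b=27/22 c=15/44 d=-5/22
  seg 2: a=0 b=-3/22 c=-45/44 d=15/88
S(1/4) = -7819/2816

Δ: Δ0=1, Δ1=1, Δ2=-3/2
row 1: diag=6, rhs=0; c'=1/3, d'=0
row 2: denom=8−2·1/3=22/3; d'=(-15−2·0)/(22/3)=-45/22
back: M2=-45/22
back: M1=0−1/3·-45/22=15/22
M: M0=0, M1=15/22, M2=-45/22, M3=0
seg 0: a=-3, c=M0/2=0, d=(M1−M0)/(6·1)=5/44, b=Δ0−h0·(2M0+M1)/6=39/44
seg 1: a=-2, c=M1/2=15/44, d=(M2−M1)/(6·2)=-5/22, b=Δ1−h1·(2M1+M2)/6=27/22
seg 2: a=0, c=M2/2=-45/44, d=(M3−M2)/(6·2)=15/88, b=Δ2−h2·(2M2+M3)/6=-3/22
t_q=1/4 → seg 0, τ=1/4; S=-3+39/44·τ+0·τ²+5/44·τ³=-7819/2816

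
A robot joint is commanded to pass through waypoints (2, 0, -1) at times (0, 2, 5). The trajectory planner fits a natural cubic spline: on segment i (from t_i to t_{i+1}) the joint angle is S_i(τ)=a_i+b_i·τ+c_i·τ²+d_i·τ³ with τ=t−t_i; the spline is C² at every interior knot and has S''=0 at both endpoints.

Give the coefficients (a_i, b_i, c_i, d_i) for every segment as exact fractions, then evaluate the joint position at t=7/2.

Δ: Δ0=-1, Δ1=-1/3
row 1: diag=10, rhs=4; c'=3/10, d'=2/5
back: M1=2/5
M: M0=0, M1=2/5, M2=0
seg 0: a=2, c=M0/2=0, d=(M1−M0)/(6·2)=1/30, b=Δ0−h0·(2M0+M1)/6=-17/15
seg 1: a=0, c=M1/2=1/5, d=(M2−M1)/(6·3)=-1/45, b=Δ1−h1·(2M1+M2)/6=-11/15
t_q=7/2 → seg 1, τ=3/2; S=0+-11/15·τ+1/5·τ²+-1/45·τ³=-29/40

  seg 0: a=2 b=-17/15 c=0 d=1/30
  seg 1: a=0 b=-11/15 c=1/5 d=-1/45
S(7/2) = -29/40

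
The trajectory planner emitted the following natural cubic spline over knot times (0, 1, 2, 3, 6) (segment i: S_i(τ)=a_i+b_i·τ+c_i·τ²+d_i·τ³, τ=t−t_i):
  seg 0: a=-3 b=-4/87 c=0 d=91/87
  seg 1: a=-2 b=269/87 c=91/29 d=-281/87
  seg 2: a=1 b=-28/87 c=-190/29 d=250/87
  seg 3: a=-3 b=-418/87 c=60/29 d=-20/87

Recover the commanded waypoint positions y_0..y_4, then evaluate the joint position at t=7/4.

y_0=-3 y_1=-2 y_2=1 y_3=-3 y_4=-5
S(7/4) = 1339/1856

y_0 = S_0(0) = a_0 = -3
y_1 = S_1(0) = a_1 = -2
y_2 = S_2(0) = a_2 = 1
y_3 = S_3(0) = a_3 = -3
y_4 = S_3(3) = -5
t_q=7/4 is in segment 1 (τ=3/4); S_1(τ)=1339/1856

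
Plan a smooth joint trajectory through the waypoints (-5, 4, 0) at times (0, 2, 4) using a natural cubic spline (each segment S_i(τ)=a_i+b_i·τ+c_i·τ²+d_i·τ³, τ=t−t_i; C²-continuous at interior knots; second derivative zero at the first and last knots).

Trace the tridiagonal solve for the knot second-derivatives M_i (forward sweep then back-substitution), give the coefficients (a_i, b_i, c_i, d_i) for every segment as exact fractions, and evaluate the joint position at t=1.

  seg 0: a=-5 b=49/8 c=0 d=-13/32
  seg 1: a=4 b=5/4 c=-39/16 d=13/32
S(1) = 23/32

Δ: Δ0=9/2, Δ1=-2
row 1: diag=8, rhs=-39; c'=1/4, d'=-39/8
back: M1=-39/8
M: M0=0, M1=-39/8, M2=0
seg 0: a=-5, c=M0/2=0, d=(M1−M0)/(6·2)=-13/32, b=Δ0−h0·(2M0+M1)/6=49/8
seg 1: a=4, c=M1/2=-39/16, d=(M2−M1)/(6·2)=13/32, b=Δ1−h1·(2M1+M2)/6=5/4
t_q=1 → seg 0, τ=1; S=-5+49/8·τ+0·τ²+-13/32·τ³=23/32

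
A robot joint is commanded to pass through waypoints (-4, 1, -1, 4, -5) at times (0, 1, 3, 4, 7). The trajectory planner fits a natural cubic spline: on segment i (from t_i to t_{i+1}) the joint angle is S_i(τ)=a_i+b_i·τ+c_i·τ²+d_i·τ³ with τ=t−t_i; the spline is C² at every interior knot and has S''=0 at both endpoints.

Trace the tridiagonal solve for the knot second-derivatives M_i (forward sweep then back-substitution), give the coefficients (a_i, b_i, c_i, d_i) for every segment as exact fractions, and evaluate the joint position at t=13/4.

Δ: Δ0=5, Δ1=-1, Δ2=5, Δ3=-3
row 1: diag=6, rhs=-36; c'=1/3, d'=-6
row 2: denom=6−2·1/3=16/3; d'=(36−2·-6)/(16/3)=9
row 3: denom=8−1·3/16=125/16; d'=(-48−1·9)/(125/16)=-912/125
back: M3=-912/125
back: M2=9−3/16·-912/125=1296/125
back: M1=-6−1/3·1296/125=-1182/125
M: M0=0, M1=-1182/125, M2=1296/125, M3=-912/125, M4=0
seg 0: a=-4, c=M0/2=0, d=(M1−M0)/(6·1)=-197/125, b=Δ0−h0·(2M0+M1)/6=822/125
seg 1: a=1, c=M1/2=-591/125, d=(M2−M1)/(6·2)=413/250, b=Δ1−h1·(2M1+M2)/6=231/125
seg 2: a=-1, c=M2/2=648/125, d=(M3−M2)/(6·1)=-368/125, b=Δ2−h2·(2M2+M3)/6=69/25
seg 3: a=4, c=M3/2=-456/125, d=(M4−M3)/(6·3)=152/375, b=Δ3−h3·(2M3+M4)/6=537/125
t_q=13/4 → seg 2, τ=1/4; S=-1+69/25·τ+648/125·τ²+-368/125·τ³=-4/125

  seg 0: a=-4 b=822/125 c=0 d=-197/125
  seg 1: a=1 b=231/125 c=-591/125 d=413/250
  seg 2: a=-1 b=69/25 c=648/125 d=-368/125
  seg 3: a=4 b=537/125 c=-456/125 d=152/375
S(13/4) = -4/125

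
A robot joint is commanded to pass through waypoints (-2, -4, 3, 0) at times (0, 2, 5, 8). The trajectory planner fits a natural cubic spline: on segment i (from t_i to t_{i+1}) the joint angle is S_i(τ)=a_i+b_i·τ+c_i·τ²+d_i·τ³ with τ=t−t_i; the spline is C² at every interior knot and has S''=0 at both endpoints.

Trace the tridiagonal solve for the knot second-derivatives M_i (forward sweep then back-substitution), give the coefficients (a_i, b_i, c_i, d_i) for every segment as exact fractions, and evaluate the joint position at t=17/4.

Δ: Δ0=-1, Δ1=7/3, Δ2=-1
row 1: diag=10, rhs=20; c'=3/10, d'=2
row 2: denom=12−3·3/10=111/10; d'=(-20−3·2)/(111/10)=-260/111
back: M2=-260/111
back: M1=2−3/10·-260/111=100/37
M: M0=0, M1=100/37, M2=-260/111, M3=0
seg 0: a=-2, c=M0/2=0, d=(M1−M0)/(6·2)=25/111, b=Δ0−h0·(2M0+M1)/6=-211/111
seg 1: a=-4, c=M1/2=50/37, d=(M2−M1)/(6·3)=-280/999, b=Δ1−h1·(2M1+M2)/6=89/111
seg 2: a=3, c=M2/2=-130/111, d=(M3−M2)/(6·3)=130/999, b=Δ2−h2·(2M2+M3)/6=149/111
t_q=17/4 → seg 1, τ=9/4; S=-4+89/111·τ+50/37·τ²+-280/999·τ³=215/148

  seg 0: a=-2 b=-211/111 c=0 d=25/111
  seg 1: a=-4 b=89/111 c=50/37 d=-280/999
  seg 2: a=3 b=149/111 c=-130/111 d=130/999
S(17/4) = 215/148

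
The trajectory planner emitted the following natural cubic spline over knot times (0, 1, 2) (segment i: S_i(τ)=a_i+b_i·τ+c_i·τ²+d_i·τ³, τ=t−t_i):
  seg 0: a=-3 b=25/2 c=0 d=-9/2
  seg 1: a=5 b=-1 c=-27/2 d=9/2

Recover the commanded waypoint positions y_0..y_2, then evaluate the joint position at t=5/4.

y_0 = S_0(0) = a_0 = -3
y_1 = S_1(0) = a_1 = 5
y_2 = S_1(1) = -5
t_q=5/4 is in segment 1 (τ=1/4); S_1(τ)=509/128

y_0=-3 y_1=5 y_2=-5
S(5/4) = 509/128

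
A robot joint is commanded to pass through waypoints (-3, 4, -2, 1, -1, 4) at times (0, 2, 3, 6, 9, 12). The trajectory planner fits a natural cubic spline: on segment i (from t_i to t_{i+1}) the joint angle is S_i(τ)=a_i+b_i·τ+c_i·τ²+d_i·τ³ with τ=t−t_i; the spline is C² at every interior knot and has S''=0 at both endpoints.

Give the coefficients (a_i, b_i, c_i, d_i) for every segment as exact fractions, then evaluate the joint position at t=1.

Δ: Δ0=7/2, Δ1=-6, Δ2=1, Δ3=-2/3, Δ4=5/3
row 1: diag=6, rhs=-57; c'=1/6, d'=-19/2
row 2: denom=8−1·1/6=47/6; d'=(42−1·-19/2)/(47/6)=309/47
row 3: denom=12−3·18/47=510/47; d'=(-10−3·309/47)/(510/47)=-1397/510
row 4: denom=12−3·47/170=1899/170; d'=(14−3·-1397/510)/(1899/170)=1259/633
back: M4=1259/633
back: M3=-1397/510−47/170·1259/633=-694/211
back: M2=309/47−18/47·-694/211=1653/211
back: M1=-19/2−1/6·1653/211=-2280/211
M: M0=0, M1=-2280/211, M2=1653/211, M3=-694/211, M4=1259/633, M5=0
seg 0: a=-3, c=M0/2=0, d=(M1−M0)/(6·2)=-190/211, b=Δ0−h0·(2M0+M1)/6=2997/422
seg 1: a=4, c=M1/2=-1140/211, d=(M2−M1)/(6·1)=1311/422, b=Δ1−h1·(2M1+M2)/6=-1563/422
seg 2: a=-2, c=M2/2=1653/422, d=(M3−M2)/(6·3)=-2347/3798, b=Δ2−h2·(2M2+M3)/6=-1095/211
seg 3: a=1, c=M3/2=-347/211, d=(M4−M3)/(6·3)=3341/11394, b=Δ3−h3·(2M3+M4)/6=687/422
seg 4: a=-1, c=M4/2=1259/1266, d=(M5−M4)/(6·3)=-1259/11394, b=Δ4−h4·(2M4+M5)/6=-68/211
t_q=1 → seg 0, τ=1; S=-3+2997/422·τ+0·τ²+-190/211·τ³=1351/422

  seg 0: a=-3 b=2997/422 c=0 d=-190/211
  seg 1: a=4 b=-1563/422 c=-1140/211 d=1311/422
  seg 2: a=-2 b=-1095/211 c=1653/422 d=-2347/3798
  seg 3: a=1 b=687/422 c=-347/211 d=3341/11394
  seg 4: a=-1 b=-68/211 c=1259/1266 d=-1259/11394
S(1) = 1351/422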